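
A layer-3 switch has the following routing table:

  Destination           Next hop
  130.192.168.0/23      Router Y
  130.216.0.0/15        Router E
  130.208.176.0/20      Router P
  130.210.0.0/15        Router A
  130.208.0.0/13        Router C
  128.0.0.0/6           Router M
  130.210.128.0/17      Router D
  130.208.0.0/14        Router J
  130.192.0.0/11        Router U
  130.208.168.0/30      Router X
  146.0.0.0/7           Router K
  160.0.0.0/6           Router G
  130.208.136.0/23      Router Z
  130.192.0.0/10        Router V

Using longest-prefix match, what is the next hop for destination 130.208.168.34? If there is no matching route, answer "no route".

Router J

Routes whose prefix contains 130.208.168.34:
  128.0.0.0/6 (128.0.0.0 - 131.255.255.255) -> Router M
  130.192.0.0/10 (130.192.0.0 - 130.255.255.255) -> Router V
  130.192.0.0/11 (130.192.0.0 - 130.223.255.255) -> Router U
  130.208.0.0/13 (130.208.0.0 - 130.215.255.255) -> Router C
  130.208.0.0/14 (130.208.0.0 - 130.211.255.255) -> Router J
More-specific entries that do NOT match:
  130.208.168.0/30 (130.208.168.0 - 130.208.168.3) does not contain 130.208.168.34
  130.192.168.0/23 (130.192.168.0 - 130.192.169.255) does not contain 130.208.168.34
  130.208.136.0/23 (130.208.136.0 - 130.208.137.255) does not contain 130.208.168.34
  130.208.176.0/20 (130.208.176.0 - 130.208.191.255) does not contain 130.208.168.34
  130.210.128.0/17 (130.210.128.0 - 130.210.255.255) does not contain 130.208.168.34
  130.216.0.0/15 (130.216.0.0 - 130.217.255.255) does not contain 130.208.168.34
  130.210.0.0/15 (130.210.0.0 - 130.211.255.255) does not contain 130.208.168.34
Longest matching prefix is /14 -> next hop Router J.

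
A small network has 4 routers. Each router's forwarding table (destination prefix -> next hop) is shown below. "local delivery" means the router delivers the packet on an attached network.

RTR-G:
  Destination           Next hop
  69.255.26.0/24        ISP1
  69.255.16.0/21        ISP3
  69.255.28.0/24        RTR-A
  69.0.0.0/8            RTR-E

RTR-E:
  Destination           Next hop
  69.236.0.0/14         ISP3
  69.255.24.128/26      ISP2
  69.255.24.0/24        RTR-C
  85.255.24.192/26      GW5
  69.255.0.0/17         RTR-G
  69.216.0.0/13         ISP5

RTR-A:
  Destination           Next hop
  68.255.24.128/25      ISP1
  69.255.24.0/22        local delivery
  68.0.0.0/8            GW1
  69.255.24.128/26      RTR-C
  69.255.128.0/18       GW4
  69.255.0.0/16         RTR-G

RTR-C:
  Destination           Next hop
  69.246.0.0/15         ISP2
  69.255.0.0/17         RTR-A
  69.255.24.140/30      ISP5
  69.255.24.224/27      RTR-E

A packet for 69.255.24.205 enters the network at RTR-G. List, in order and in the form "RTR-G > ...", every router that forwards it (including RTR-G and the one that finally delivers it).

RTR-G > RTR-E > RTR-C > RTR-A

At RTR-G: longest match for 69.255.24.205 is 69.0.0.0/8 -> RTR-E
At RTR-E: longest match for 69.255.24.205 is 69.255.24.0/24 -> RTR-C
At RTR-C: longest match for 69.255.24.205 is 69.255.0.0/17 -> RTR-A
At RTR-A: longest match for 69.255.24.205 is 69.255.24.0/22 -> local delivery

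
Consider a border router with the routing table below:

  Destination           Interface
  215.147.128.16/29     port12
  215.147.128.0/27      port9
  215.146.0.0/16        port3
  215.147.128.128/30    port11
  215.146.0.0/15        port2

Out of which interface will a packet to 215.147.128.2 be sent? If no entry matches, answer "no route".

port9

Routes whose prefix contains 215.147.128.2:
  215.146.0.0/15 (215.146.0.0 - 215.147.255.255) -> port2
  215.147.128.0/27 (215.147.128.0 - 215.147.128.31) -> port9
More-specific entries that do NOT match:
  215.147.128.128/30 (215.147.128.128 - 215.147.128.131) does not contain 215.147.128.2
  215.147.128.16/29 (215.147.128.16 - 215.147.128.23) does not contain 215.147.128.2
Longest matching prefix is /27 -> interface port9.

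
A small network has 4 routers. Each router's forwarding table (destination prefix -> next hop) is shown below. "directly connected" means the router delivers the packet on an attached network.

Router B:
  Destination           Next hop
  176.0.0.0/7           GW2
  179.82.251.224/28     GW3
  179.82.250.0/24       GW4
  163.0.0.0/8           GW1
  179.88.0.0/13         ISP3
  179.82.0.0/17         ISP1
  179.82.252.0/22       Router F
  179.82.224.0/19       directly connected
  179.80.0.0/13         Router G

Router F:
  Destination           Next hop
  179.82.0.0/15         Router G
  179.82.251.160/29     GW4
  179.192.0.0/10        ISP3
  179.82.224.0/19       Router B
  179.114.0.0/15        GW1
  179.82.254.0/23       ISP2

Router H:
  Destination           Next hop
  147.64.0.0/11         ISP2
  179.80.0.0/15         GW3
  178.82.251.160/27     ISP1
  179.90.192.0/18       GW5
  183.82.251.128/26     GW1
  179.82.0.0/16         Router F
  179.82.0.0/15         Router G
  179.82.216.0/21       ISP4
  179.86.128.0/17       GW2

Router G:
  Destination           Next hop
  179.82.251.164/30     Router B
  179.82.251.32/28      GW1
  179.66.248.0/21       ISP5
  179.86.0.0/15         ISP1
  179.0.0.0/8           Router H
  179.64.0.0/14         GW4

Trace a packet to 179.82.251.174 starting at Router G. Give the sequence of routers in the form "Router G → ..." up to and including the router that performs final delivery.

At Router G: longest match for 179.82.251.174 is 179.0.0.0/8 -> Router H
At Router H: longest match for 179.82.251.174 is 179.82.0.0/16 -> Router F
At Router F: longest match for 179.82.251.174 is 179.82.224.0/19 -> Router B
At Router B: longest match for 179.82.251.174 is 179.82.224.0/19 -> directly connected

Router G → Router H → Router F → Router B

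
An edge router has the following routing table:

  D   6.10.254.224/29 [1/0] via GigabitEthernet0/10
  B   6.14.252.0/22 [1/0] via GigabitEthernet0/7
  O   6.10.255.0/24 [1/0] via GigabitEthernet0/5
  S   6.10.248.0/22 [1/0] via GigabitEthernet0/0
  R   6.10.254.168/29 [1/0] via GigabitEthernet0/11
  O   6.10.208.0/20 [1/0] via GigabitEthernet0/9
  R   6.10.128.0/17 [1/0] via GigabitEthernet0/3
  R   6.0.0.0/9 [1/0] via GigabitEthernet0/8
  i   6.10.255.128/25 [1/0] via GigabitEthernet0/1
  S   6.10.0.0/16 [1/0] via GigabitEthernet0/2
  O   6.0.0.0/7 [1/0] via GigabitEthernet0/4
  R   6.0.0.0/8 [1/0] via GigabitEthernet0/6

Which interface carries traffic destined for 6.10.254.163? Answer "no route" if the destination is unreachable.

GigabitEthernet0/3

Routes whose prefix contains 6.10.254.163:
  6.0.0.0/7 (6.0.0.0 - 7.255.255.255) -> GigabitEthernet0/4
  6.0.0.0/8 (6.0.0.0 - 6.255.255.255) -> GigabitEthernet0/6
  6.0.0.0/9 (6.0.0.0 - 6.127.255.255) -> GigabitEthernet0/8
  6.10.0.0/16 (6.10.0.0 - 6.10.255.255) -> GigabitEthernet0/2
  6.10.128.0/17 (6.10.128.0 - 6.10.255.255) -> GigabitEthernet0/3
More-specific entries that do NOT match:
  6.10.254.224/29 (6.10.254.224 - 6.10.254.231) does not contain 6.10.254.163
  6.10.254.168/29 (6.10.254.168 - 6.10.254.175) does not contain 6.10.254.163
  6.10.255.128/25 (6.10.255.128 - 6.10.255.255) does not contain 6.10.254.163
  6.10.255.0/24 (6.10.255.0 - 6.10.255.255) does not contain 6.10.254.163
  6.14.252.0/22 (6.14.252.0 - 6.14.255.255) does not contain 6.10.254.163
  6.10.248.0/22 (6.10.248.0 - 6.10.251.255) does not contain 6.10.254.163
  6.10.208.0/20 (6.10.208.0 - 6.10.223.255) does not contain 6.10.254.163
Longest matching prefix is /17 -> interface GigabitEthernet0/3.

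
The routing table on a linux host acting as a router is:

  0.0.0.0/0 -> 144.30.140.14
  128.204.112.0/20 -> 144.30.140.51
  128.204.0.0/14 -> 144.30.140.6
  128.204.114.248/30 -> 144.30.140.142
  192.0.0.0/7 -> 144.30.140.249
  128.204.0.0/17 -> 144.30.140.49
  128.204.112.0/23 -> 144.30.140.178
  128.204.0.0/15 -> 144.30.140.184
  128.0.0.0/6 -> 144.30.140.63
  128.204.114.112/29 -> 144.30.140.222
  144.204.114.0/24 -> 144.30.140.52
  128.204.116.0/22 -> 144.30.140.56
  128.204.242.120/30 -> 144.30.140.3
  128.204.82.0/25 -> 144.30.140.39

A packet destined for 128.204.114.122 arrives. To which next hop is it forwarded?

Routes whose prefix contains 128.204.114.122:
  0.0.0.0/0 (default, matches everything) -> 144.30.140.14
  128.0.0.0/6 (128.0.0.0 - 131.255.255.255) -> 144.30.140.63
  128.204.0.0/14 (128.204.0.0 - 128.207.255.255) -> 144.30.140.6
  128.204.0.0/15 (128.204.0.0 - 128.205.255.255) -> 144.30.140.184
  128.204.0.0/17 (128.204.0.0 - 128.204.127.255) -> 144.30.140.49
  128.204.112.0/20 (128.204.112.0 - 128.204.127.255) -> 144.30.140.51
More-specific entries that do NOT match:
  128.204.114.248/30 (128.204.114.248 - 128.204.114.251) does not contain 128.204.114.122
  128.204.242.120/30 (128.204.242.120 - 128.204.242.123) does not contain 128.204.114.122
  128.204.114.112/29 (128.204.114.112 - 128.204.114.119) does not contain 128.204.114.122
  128.204.82.0/25 (128.204.82.0 - 128.204.82.127) does not contain 128.204.114.122
  144.204.114.0/24 (144.204.114.0 - 144.204.114.255) does not contain 128.204.114.122
  128.204.112.0/23 (128.204.112.0 - 128.204.113.255) does not contain 128.204.114.122
  128.204.116.0/22 (128.204.116.0 - 128.204.119.255) does not contain 128.204.114.122
Longest matching prefix is /20 -> next hop 144.30.140.51.

144.30.140.51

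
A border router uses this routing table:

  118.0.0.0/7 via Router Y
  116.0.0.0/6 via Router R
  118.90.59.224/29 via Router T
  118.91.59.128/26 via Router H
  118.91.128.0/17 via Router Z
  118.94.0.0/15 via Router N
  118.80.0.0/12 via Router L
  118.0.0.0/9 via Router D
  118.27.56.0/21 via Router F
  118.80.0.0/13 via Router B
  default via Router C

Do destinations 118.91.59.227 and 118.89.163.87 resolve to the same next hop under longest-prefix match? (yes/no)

118.91.59.227: longest match 118.80.0.0/12 -> Router L
118.89.163.87: longest match 118.80.0.0/12 -> Router L

yes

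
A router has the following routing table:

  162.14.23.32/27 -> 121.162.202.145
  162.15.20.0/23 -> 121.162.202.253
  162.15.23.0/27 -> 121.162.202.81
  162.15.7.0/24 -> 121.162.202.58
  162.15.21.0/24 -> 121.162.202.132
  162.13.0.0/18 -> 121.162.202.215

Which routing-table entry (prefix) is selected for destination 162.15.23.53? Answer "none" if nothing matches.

none

162.15.23.53 is outside every listed prefix and there is no default route.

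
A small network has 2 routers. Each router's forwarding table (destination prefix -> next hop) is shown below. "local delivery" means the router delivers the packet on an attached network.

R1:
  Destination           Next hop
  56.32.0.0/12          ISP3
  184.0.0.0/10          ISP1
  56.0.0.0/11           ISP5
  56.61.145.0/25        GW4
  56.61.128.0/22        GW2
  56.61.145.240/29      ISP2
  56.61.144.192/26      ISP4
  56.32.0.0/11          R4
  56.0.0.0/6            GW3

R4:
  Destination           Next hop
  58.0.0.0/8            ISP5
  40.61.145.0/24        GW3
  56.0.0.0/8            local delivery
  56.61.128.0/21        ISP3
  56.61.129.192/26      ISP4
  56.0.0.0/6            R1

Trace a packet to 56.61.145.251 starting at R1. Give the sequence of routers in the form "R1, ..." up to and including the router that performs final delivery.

At R1: longest match for 56.61.145.251 is 56.32.0.0/11 -> R4
At R4: longest match for 56.61.145.251 is 56.0.0.0/8 -> local delivery

R1, R4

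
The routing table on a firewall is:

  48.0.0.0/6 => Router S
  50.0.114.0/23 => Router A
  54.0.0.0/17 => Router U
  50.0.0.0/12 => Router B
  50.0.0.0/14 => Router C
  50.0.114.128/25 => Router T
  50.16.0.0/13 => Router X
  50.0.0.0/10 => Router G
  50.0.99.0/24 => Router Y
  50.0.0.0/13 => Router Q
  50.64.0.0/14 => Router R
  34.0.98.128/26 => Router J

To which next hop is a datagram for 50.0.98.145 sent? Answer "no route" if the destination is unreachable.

Routes whose prefix contains 50.0.98.145:
  48.0.0.0/6 (48.0.0.0 - 51.255.255.255) -> Router S
  50.0.0.0/10 (50.0.0.0 - 50.63.255.255) -> Router G
  50.0.0.0/12 (50.0.0.0 - 50.15.255.255) -> Router B
  50.0.0.0/13 (50.0.0.0 - 50.7.255.255) -> Router Q
  50.0.0.0/14 (50.0.0.0 - 50.3.255.255) -> Router C
More-specific entries that do NOT match:
  34.0.98.128/26 (34.0.98.128 - 34.0.98.191) does not contain 50.0.98.145
  50.0.114.128/25 (50.0.114.128 - 50.0.114.255) does not contain 50.0.98.145
  50.0.99.0/24 (50.0.99.0 - 50.0.99.255) does not contain 50.0.98.145
  50.0.114.0/23 (50.0.114.0 - 50.0.115.255) does not contain 50.0.98.145
  54.0.0.0/17 (54.0.0.0 - 54.0.127.255) does not contain 50.0.98.145
Longest matching prefix is /14 -> next hop Router C.

Router C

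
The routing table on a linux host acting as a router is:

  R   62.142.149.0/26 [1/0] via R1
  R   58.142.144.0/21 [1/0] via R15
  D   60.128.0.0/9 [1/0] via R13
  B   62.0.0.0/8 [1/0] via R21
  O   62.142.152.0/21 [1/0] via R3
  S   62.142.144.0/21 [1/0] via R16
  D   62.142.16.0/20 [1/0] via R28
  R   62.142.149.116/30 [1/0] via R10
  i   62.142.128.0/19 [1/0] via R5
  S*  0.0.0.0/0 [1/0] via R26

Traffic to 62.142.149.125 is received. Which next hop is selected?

Routes whose prefix contains 62.142.149.125:
  0.0.0.0/0 (default, matches everything) -> R26
  62.0.0.0/8 (62.0.0.0 - 62.255.255.255) -> R21
  62.142.128.0/19 (62.142.128.0 - 62.142.159.255) -> R5
  62.142.144.0/21 (62.142.144.0 - 62.142.151.255) -> R16
More-specific entries that do NOT match:
  62.142.149.116/30 (62.142.149.116 - 62.142.149.119) does not contain 62.142.149.125
  62.142.149.0/26 (62.142.149.0 - 62.142.149.63) does not contain 62.142.149.125
Longest matching prefix is /21 -> next hop R16.

R16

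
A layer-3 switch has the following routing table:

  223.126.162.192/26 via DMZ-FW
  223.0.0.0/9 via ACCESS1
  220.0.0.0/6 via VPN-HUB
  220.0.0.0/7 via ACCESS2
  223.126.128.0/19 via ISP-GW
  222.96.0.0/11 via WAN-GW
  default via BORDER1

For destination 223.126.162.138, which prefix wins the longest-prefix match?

223.0.0.0/9

Entries matching 223.126.162.138:
  0.0.0.0/0 (default, matches everything)
  220.0.0.0/6 (220.0.0.0 - 223.255.255.255)
  223.0.0.0/9 (223.0.0.0 - 223.127.255.255)
Most specific is 223.0.0.0/9.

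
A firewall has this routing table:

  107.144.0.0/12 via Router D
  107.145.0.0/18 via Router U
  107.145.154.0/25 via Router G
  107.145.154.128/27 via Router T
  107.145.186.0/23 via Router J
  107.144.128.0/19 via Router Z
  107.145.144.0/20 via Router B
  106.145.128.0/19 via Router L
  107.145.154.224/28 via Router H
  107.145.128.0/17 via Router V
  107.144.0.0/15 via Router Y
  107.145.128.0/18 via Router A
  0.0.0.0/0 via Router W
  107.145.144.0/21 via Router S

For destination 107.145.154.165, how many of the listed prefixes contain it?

6

Prefixes containing 107.145.154.165:
  0.0.0.0/0 (default, matches everything)
  107.144.0.0/12 (107.144.0.0 - 107.159.255.255)
  107.144.0.0/15 (107.144.0.0 - 107.145.255.255)
  107.145.128.0/17 (107.145.128.0 - 107.145.255.255)
  107.145.128.0/18 (107.145.128.0 - 107.145.191.255)
  107.145.144.0/20 (107.145.144.0 - 107.145.159.255)
Total matching entries: 6.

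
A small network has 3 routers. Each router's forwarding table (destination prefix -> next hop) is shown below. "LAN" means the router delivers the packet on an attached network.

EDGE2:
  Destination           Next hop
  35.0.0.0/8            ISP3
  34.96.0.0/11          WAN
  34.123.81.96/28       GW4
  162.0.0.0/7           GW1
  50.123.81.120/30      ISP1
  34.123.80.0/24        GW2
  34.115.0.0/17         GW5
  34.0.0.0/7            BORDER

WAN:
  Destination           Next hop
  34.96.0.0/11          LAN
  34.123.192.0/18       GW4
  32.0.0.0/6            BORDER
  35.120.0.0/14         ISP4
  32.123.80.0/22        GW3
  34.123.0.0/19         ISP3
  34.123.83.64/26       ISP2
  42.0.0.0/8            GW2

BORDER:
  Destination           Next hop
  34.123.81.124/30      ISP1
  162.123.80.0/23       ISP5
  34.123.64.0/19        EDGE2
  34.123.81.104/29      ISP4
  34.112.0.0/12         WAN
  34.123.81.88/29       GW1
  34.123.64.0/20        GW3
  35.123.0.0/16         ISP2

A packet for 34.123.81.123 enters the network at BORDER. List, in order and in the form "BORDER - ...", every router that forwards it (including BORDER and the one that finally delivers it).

At BORDER: longest match for 34.123.81.123 is 34.123.64.0/19 -> EDGE2
At EDGE2: longest match for 34.123.81.123 is 34.96.0.0/11 -> WAN
At WAN: longest match for 34.123.81.123 is 34.96.0.0/11 -> LAN

BORDER - EDGE2 - WAN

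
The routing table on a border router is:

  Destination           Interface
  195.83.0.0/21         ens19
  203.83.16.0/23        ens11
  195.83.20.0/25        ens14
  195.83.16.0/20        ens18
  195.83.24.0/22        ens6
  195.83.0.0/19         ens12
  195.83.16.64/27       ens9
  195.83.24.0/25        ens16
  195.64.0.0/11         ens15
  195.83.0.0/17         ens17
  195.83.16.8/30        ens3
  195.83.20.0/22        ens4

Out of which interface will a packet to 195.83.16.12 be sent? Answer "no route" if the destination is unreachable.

Routes whose prefix contains 195.83.16.12:
  195.64.0.0/11 (195.64.0.0 - 195.95.255.255) -> ens15
  195.83.0.0/17 (195.83.0.0 - 195.83.127.255) -> ens17
  195.83.0.0/19 (195.83.0.0 - 195.83.31.255) -> ens12
  195.83.16.0/20 (195.83.16.0 - 195.83.31.255) -> ens18
More-specific entries that do NOT match:
  195.83.16.8/30 (195.83.16.8 - 195.83.16.11) does not contain 195.83.16.12
  195.83.16.64/27 (195.83.16.64 - 195.83.16.95) does not contain 195.83.16.12
  195.83.20.0/25 (195.83.20.0 - 195.83.20.127) does not contain 195.83.16.12
  195.83.24.0/25 (195.83.24.0 - 195.83.24.127) does not contain 195.83.16.12
  203.83.16.0/23 (203.83.16.0 - 203.83.17.255) does not contain 195.83.16.12
  195.83.24.0/22 (195.83.24.0 - 195.83.27.255) does not contain 195.83.16.12
  195.83.20.0/22 (195.83.20.0 - 195.83.23.255) does not contain 195.83.16.12
  195.83.0.0/21 (195.83.0.0 - 195.83.7.255) does not contain 195.83.16.12
Longest matching prefix is /20 -> interface ens18.

ens18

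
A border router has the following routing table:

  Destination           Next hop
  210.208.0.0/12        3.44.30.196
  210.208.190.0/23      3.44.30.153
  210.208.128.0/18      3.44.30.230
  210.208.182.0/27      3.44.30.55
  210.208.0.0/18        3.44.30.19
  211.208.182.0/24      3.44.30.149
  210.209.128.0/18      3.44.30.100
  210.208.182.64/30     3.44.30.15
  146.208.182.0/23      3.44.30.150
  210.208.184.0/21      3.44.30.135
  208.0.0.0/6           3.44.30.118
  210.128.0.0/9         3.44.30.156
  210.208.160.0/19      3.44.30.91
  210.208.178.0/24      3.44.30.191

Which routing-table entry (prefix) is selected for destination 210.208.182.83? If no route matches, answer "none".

210.208.160.0/19

Entries matching 210.208.182.83:
  208.0.0.0/6 (208.0.0.0 - 211.255.255.255)
  210.128.0.0/9 (210.128.0.0 - 210.255.255.255)
  210.208.0.0/12 (210.208.0.0 - 210.223.255.255)
  210.208.128.0/18 (210.208.128.0 - 210.208.191.255)
  210.208.160.0/19 (210.208.160.0 - 210.208.191.255)
Most specific is 210.208.160.0/19.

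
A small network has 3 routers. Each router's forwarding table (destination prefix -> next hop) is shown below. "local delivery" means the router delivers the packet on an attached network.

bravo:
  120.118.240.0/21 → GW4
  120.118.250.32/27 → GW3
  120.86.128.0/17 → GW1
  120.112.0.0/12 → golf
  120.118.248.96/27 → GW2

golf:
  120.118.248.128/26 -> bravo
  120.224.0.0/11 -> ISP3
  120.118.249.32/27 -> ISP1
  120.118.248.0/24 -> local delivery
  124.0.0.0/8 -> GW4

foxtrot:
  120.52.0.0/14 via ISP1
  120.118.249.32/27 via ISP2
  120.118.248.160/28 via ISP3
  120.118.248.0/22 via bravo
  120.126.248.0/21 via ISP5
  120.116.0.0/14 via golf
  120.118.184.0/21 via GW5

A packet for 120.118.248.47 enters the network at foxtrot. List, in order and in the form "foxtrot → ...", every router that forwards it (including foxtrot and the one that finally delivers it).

At foxtrot: longest match for 120.118.248.47 is 120.118.248.0/22 -> bravo
At bravo: longest match for 120.118.248.47 is 120.112.0.0/12 -> golf
At golf: longest match for 120.118.248.47 is 120.118.248.0/24 -> local delivery

foxtrot → bravo → golf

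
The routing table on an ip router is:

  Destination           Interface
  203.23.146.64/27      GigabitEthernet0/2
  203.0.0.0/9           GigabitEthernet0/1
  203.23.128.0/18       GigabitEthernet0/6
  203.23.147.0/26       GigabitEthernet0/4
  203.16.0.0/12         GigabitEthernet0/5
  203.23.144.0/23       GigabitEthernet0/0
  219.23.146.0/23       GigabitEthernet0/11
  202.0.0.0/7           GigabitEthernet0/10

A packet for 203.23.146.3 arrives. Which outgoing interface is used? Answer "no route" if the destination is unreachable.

Routes whose prefix contains 203.23.146.3:
  202.0.0.0/7 (202.0.0.0 - 203.255.255.255) -> GigabitEthernet0/10
  203.0.0.0/9 (203.0.0.0 - 203.127.255.255) -> GigabitEthernet0/1
  203.16.0.0/12 (203.16.0.0 - 203.31.255.255) -> GigabitEthernet0/5
  203.23.128.0/18 (203.23.128.0 - 203.23.191.255) -> GigabitEthernet0/6
More-specific entries that do NOT match:
  203.23.146.64/27 (203.23.146.64 - 203.23.146.95) does not contain 203.23.146.3
  203.23.147.0/26 (203.23.147.0 - 203.23.147.63) does not contain 203.23.146.3
  203.23.144.0/23 (203.23.144.0 - 203.23.145.255) does not contain 203.23.146.3
  219.23.146.0/23 (219.23.146.0 - 219.23.147.255) does not contain 203.23.146.3
Longest matching prefix is /18 -> interface GigabitEthernet0/6.

GigabitEthernet0/6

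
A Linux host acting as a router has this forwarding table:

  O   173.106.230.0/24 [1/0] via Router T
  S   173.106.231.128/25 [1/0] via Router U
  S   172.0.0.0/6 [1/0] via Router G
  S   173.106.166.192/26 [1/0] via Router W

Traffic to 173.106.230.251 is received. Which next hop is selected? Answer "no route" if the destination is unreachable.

Router T

Routes whose prefix contains 173.106.230.251:
  172.0.0.0/6 (172.0.0.0 - 175.255.255.255) -> Router G
  173.106.230.0/24 (173.106.230.0 - 173.106.230.255) -> Router T
More-specific entries that do NOT match:
  173.106.166.192/26 (173.106.166.192 - 173.106.166.255) does not contain 173.106.230.251
  173.106.231.128/25 (173.106.231.128 - 173.106.231.255) does not contain 173.106.230.251
Longest matching prefix is /24 -> next hop Router T.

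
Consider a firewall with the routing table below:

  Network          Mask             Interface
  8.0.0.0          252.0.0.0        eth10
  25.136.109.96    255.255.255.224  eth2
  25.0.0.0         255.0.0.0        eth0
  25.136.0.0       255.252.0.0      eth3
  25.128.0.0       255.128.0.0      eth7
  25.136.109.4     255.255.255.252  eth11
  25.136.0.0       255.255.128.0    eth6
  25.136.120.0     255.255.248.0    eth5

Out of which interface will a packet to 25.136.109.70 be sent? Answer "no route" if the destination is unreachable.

Routes whose prefix contains 25.136.109.70:
  25.0.0.0/8 (25.0.0.0 - 25.255.255.255) -> eth0
  25.128.0.0/9 (25.128.0.0 - 25.255.255.255) -> eth7
  25.136.0.0/14 (25.136.0.0 - 25.139.255.255) -> eth3
  25.136.0.0/17 (25.136.0.0 - 25.136.127.255) -> eth6
More-specific entries that do NOT match:
  25.136.109.4/30 (25.136.109.4 - 25.136.109.7) does not contain 25.136.109.70
  25.136.109.96/27 (25.136.109.96 - 25.136.109.127) does not contain 25.136.109.70
  25.136.120.0/21 (25.136.120.0 - 25.136.127.255) does not contain 25.136.109.70
Longest matching prefix is /17 -> interface eth6.

eth6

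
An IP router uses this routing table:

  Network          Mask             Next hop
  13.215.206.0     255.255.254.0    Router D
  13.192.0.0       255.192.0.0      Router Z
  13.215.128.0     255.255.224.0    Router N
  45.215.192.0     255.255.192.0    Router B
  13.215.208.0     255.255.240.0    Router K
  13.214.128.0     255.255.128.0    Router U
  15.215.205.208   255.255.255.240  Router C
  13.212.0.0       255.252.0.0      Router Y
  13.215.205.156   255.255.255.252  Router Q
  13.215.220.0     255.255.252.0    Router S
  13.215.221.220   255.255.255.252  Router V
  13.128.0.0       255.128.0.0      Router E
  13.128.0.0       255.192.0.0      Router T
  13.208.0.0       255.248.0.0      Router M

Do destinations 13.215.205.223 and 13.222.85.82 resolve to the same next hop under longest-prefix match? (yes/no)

13.215.205.223: longest match 13.212.0.0/14 -> Router Y
13.222.85.82: longest match 13.192.0.0/10 -> Router Z

no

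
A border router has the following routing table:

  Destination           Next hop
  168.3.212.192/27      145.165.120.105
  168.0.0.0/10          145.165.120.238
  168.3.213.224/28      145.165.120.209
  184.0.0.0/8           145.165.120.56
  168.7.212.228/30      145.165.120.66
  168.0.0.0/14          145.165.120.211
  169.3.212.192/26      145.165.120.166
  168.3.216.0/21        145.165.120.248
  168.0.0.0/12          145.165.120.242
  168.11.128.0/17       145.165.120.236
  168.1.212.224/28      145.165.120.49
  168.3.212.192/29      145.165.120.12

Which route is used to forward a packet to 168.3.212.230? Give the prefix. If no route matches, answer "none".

Entries matching 168.3.212.230:
  168.0.0.0/10 (168.0.0.0 - 168.63.255.255)
  168.0.0.0/12 (168.0.0.0 - 168.15.255.255)
  168.0.0.0/14 (168.0.0.0 - 168.3.255.255)
Most specific is 168.0.0.0/14.

168.0.0.0/14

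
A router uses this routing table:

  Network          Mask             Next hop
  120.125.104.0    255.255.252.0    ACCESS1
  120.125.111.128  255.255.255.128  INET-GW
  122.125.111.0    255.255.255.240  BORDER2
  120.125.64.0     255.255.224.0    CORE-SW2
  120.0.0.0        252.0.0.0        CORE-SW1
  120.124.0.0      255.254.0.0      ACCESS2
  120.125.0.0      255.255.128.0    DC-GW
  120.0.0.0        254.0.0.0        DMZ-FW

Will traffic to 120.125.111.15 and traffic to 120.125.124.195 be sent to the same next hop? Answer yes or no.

yes

120.125.111.15: longest match 120.125.0.0/17 -> DC-GW
120.125.124.195: longest match 120.125.0.0/17 -> DC-GW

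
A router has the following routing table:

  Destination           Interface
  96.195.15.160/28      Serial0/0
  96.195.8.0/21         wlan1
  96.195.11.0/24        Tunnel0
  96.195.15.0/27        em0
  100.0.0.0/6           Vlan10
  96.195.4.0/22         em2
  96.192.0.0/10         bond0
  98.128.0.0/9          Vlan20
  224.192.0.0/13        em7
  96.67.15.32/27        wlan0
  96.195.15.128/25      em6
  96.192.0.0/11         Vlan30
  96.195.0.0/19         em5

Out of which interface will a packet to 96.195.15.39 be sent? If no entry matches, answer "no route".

wlan1

Routes whose prefix contains 96.195.15.39:
  96.192.0.0/10 (96.192.0.0 - 96.255.255.255) -> bond0
  96.192.0.0/11 (96.192.0.0 - 96.223.255.255) -> Vlan30
  96.195.0.0/19 (96.195.0.0 - 96.195.31.255) -> em5
  96.195.8.0/21 (96.195.8.0 - 96.195.15.255) -> wlan1
More-specific entries that do NOT match:
  96.195.15.160/28 (96.195.15.160 - 96.195.15.175) does not contain 96.195.15.39
  96.195.15.0/27 (96.195.15.0 - 96.195.15.31) does not contain 96.195.15.39
  96.67.15.32/27 (96.67.15.32 - 96.67.15.63) does not contain 96.195.15.39
  96.195.15.128/25 (96.195.15.128 - 96.195.15.255) does not contain 96.195.15.39
  96.195.11.0/24 (96.195.11.0 - 96.195.11.255) does not contain 96.195.15.39
  96.195.4.0/22 (96.195.4.0 - 96.195.7.255) does not contain 96.195.15.39
Longest matching prefix is /21 -> interface wlan1.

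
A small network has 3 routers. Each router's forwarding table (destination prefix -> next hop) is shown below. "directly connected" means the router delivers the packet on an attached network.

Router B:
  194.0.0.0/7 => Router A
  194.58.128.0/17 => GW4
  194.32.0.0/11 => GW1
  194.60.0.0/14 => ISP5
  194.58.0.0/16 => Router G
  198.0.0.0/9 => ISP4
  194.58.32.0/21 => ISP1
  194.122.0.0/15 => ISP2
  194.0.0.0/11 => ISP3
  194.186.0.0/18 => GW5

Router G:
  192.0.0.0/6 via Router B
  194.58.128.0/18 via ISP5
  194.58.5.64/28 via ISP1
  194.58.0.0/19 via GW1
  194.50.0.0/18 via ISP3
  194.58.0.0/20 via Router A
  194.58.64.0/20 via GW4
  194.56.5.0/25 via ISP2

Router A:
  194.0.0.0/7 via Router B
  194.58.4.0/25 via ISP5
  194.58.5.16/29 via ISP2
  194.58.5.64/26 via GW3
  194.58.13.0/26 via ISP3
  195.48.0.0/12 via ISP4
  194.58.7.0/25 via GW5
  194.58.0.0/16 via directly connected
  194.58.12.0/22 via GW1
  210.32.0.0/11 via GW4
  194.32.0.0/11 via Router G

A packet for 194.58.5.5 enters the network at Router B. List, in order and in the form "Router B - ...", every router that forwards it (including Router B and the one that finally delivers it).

At Router B: longest match for 194.58.5.5 is 194.58.0.0/16 -> Router G
At Router G: longest match for 194.58.5.5 is 194.58.0.0/20 -> Router A
At Router A: longest match for 194.58.5.5 is 194.58.0.0/16 -> directly connected

Router B - Router G - Router A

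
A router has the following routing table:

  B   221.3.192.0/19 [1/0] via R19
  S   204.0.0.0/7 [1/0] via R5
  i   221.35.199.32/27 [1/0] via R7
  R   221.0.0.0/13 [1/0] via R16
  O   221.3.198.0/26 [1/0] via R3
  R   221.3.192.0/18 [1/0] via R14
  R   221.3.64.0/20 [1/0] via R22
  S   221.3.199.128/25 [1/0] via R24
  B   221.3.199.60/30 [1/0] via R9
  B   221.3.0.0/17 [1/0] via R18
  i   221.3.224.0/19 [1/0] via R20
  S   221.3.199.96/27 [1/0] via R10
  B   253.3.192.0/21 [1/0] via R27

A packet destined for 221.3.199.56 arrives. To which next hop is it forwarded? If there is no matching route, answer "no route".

Routes whose prefix contains 221.3.199.56:
  221.0.0.0/13 (221.0.0.0 - 221.7.255.255) -> R16
  221.3.192.0/18 (221.3.192.0 - 221.3.255.255) -> R14
  221.3.192.0/19 (221.3.192.0 - 221.3.223.255) -> R19
More-specific entries that do NOT match:
  221.3.199.60/30 (221.3.199.60 - 221.3.199.63) does not contain 221.3.199.56
  221.35.199.32/27 (221.35.199.32 - 221.35.199.63) does not contain 221.3.199.56
  221.3.199.96/27 (221.3.199.96 - 221.3.199.127) does not contain 221.3.199.56
  221.3.198.0/26 (221.3.198.0 - 221.3.198.63) does not contain 221.3.199.56
  221.3.199.128/25 (221.3.199.128 - 221.3.199.255) does not contain 221.3.199.56
  253.3.192.0/21 (253.3.192.0 - 253.3.199.255) does not contain 221.3.199.56
  221.3.64.0/20 (221.3.64.0 - 221.3.79.255) does not contain 221.3.199.56
Longest matching prefix is /19 -> next hop R19.

R19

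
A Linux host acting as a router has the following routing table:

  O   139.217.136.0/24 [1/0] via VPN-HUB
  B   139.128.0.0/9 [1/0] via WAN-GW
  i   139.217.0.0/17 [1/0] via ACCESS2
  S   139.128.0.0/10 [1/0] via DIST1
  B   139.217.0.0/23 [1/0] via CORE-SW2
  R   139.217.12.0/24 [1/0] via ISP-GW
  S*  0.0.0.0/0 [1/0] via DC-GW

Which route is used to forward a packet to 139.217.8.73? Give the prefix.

139.217.0.0/17

Entries matching 139.217.8.73:
  0.0.0.0/0 (default, matches everything)
  139.128.0.0/9 (139.128.0.0 - 139.255.255.255)
  139.217.0.0/17 (139.217.0.0 - 139.217.127.255)
Most specific is 139.217.0.0/17.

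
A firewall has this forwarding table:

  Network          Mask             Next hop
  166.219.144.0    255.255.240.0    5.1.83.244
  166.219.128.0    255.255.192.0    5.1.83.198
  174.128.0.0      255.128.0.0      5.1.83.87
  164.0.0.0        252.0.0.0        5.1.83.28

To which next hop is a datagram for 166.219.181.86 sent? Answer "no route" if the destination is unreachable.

5.1.83.198

Routes whose prefix contains 166.219.181.86:
  164.0.0.0/6 (164.0.0.0 - 167.255.255.255) -> 5.1.83.28
  166.219.128.0/18 (166.219.128.0 - 166.219.191.255) -> 5.1.83.198
More-specific entries that do NOT match:
  166.219.144.0/20 (166.219.144.0 - 166.219.159.255) does not contain 166.219.181.86
Longest matching prefix is /18 -> next hop 5.1.83.198.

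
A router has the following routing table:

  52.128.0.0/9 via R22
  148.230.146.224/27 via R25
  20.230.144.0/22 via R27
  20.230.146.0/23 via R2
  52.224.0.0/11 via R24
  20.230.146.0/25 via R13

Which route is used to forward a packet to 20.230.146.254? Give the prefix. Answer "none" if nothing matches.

Entries matching 20.230.146.254:
  20.230.144.0/22 (20.230.144.0 - 20.230.147.255)
  20.230.146.0/23 (20.230.146.0 - 20.230.147.255)
Most specific is 20.230.146.0/23.

20.230.146.0/23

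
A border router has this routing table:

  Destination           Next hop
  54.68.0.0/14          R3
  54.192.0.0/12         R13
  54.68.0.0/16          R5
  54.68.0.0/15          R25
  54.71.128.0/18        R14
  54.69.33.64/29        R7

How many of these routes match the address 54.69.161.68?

Prefixes containing 54.69.161.68:
  54.68.0.0/14 (54.68.0.0 - 54.71.255.255)
  54.68.0.0/15 (54.68.0.0 - 54.69.255.255)
Total matching entries: 2.

2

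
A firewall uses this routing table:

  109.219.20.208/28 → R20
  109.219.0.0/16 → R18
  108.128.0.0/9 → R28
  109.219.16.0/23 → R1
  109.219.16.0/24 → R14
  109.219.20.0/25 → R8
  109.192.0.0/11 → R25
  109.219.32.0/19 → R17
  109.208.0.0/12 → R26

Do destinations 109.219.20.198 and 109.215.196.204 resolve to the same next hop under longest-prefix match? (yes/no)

109.219.20.198: longest match 109.219.0.0/16 -> R18
109.215.196.204: longest match 109.208.0.0/12 -> R26

no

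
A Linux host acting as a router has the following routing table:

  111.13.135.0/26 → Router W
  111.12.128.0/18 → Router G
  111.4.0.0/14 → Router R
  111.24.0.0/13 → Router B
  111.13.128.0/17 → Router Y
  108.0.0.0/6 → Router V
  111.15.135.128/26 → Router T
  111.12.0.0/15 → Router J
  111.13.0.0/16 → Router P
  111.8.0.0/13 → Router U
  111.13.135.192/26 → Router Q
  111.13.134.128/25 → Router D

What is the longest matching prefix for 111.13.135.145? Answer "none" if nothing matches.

Entries matching 111.13.135.145:
  108.0.0.0/6 (108.0.0.0 - 111.255.255.255)
  111.8.0.0/13 (111.8.0.0 - 111.15.255.255)
  111.12.0.0/15 (111.12.0.0 - 111.13.255.255)
  111.13.0.0/16 (111.13.0.0 - 111.13.255.255)
  111.13.128.0/17 (111.13.128.0 - 111.13.255.255)
Most specific is 111.13.128.0/17.

111.13.128.0/17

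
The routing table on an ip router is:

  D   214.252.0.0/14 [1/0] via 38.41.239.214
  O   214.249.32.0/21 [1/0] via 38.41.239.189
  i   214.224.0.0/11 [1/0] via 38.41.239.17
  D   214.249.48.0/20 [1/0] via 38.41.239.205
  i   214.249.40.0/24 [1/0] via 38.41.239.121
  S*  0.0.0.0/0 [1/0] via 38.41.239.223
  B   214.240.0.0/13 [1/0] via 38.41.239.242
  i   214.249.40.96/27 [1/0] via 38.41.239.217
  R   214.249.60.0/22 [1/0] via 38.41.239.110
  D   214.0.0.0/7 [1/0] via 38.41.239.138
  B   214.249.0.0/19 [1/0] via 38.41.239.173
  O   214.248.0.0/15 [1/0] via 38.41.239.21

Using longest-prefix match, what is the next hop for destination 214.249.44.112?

Routes whose prefix contains 214.249.44.112:
  0.0.0.0/0 (default, matches everything) -> 38.41.239.223
  214.0.0.0/7 (214.0.0.0 - 215.255.255.255) -> 38.41.239.138
  214.224.0.0/11 (214.224.0.0 - 214.255.255.255) -> 38.41.239.17
  214.248.0.0/15 (214.248.0.0 - 214.249.255.255) -> 38.41.239.21
More-specific entries that do NOT match:
  214.249.40.96/27 (214.249.40.96 - 214.249.40.127) does not contain 214.249.44.112
  214.249.40.0/24 (214.249.40.0 - 214.249.40.255) does not contain 214.249.44.112
  214.249.60.0/22 (214.249.60.0 - 214.249.63.255) does not contain 214.249.44.112
  214.249.32.0/21 (214.249.32.0 - 214.249.39.255) does not contain 214.249.44.112
  214.249.48.0/20 (214.249.48.0 - 214.249.63.255) does not contain 214.249.44.112
  214.249.0.0/19 (214.249.0.0 - 214.249.31.255) does not contain 214.249.44.112
Longest matching prefix is /15 -> next hop 38.41.239.21.

38.41.239.21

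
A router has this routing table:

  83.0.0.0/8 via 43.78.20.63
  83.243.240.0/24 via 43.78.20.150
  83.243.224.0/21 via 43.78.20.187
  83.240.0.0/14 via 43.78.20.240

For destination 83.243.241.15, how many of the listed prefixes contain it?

Prefixes containing 83.243.241.15:
  83.0.0.0/8 (83.0.0.0 - 83.255.255.255)
  83.240.0.0/14 (83.240.0.0 - 83.243.255.255)
Total matching entries: 2.

2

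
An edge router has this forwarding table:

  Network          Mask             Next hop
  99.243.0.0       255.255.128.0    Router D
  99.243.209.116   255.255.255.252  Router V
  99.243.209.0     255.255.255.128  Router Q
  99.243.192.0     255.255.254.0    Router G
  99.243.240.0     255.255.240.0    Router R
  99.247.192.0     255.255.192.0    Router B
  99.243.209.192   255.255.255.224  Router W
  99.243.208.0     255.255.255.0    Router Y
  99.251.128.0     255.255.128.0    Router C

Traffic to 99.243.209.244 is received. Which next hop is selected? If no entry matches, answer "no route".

no route

No entry's prefix contains 99.243.209.244; there is no default route.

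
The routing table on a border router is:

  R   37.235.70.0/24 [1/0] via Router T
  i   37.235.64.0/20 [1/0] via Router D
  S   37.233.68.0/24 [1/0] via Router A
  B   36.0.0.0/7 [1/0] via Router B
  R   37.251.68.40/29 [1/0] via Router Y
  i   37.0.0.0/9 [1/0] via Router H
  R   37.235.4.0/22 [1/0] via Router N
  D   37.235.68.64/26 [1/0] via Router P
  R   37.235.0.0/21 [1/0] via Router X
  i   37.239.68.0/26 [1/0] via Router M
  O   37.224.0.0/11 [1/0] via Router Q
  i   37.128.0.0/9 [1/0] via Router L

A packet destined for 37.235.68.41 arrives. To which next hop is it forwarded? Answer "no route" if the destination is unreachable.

Routes whose prefix contains 37.235.68.41:
  36.0.0.0/7 (36.0.0.0 - 37.255.255.255) -> Router B
  37.128.0.0/9 (37.128.0.0 - 37.255.255.255) -> Router L
  37.224.0.0/11 (37.224.0.0 - 37.255.255.255) -> Router Q
  37.235.64.0/20 (37.235.64.0 - 37.235.79.255) -> Router D
More-specific entries that do NOT match:
  37.251.68.40/29 (37.251.68.40 - 37.251.68.47) does not contain 37.235.68.41
  37.235.68.64/26 (37.235.68.64 - 37.235.68.127) does not contain 37.235.68.41
  37.239.68.0/26 (37.239.68.0 - 37.239.68.63) does not contain 37.235.68.41
  37.235.70.0/24 (37.235.70.0 - 37.235.70.255) does not contain 37.235.68.41
  37.233.68.0/24 (37.233.68.0 - 37.233.68.255) does not contain 37.235.68.41
  37.235.4.0/22 (37.235.4.0 - 37.235.7.255) does not contain 37.235.68.41
  37.235.0.0/21 (37.235.0.0 - 37.235.7.255) does not contain 37.235.68.41
Longest matching prefix is /20 -> next hop Router D.

Router D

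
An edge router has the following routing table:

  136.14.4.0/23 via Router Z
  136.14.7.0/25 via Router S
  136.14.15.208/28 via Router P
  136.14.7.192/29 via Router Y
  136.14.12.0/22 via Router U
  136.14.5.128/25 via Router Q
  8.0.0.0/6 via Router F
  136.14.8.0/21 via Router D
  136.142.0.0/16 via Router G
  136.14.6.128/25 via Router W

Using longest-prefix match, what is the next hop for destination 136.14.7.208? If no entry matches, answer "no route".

No entry's prefix contains 136.14.7.208; there is no default route.

no route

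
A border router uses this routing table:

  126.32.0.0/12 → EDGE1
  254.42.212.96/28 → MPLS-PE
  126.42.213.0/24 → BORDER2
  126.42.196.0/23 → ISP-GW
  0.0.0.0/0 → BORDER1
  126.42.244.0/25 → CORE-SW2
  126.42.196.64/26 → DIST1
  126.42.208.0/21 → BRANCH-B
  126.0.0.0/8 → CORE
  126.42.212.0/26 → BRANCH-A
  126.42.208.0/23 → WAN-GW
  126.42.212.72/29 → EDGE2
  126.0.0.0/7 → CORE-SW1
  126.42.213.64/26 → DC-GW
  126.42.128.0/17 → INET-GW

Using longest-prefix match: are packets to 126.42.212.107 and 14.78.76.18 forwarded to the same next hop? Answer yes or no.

126.42.212.107: longest match 126.42.208.0/21 -> BRANCH-B
14.78.76.18: longest match 0.0.0.0/0 -> BORDER1

no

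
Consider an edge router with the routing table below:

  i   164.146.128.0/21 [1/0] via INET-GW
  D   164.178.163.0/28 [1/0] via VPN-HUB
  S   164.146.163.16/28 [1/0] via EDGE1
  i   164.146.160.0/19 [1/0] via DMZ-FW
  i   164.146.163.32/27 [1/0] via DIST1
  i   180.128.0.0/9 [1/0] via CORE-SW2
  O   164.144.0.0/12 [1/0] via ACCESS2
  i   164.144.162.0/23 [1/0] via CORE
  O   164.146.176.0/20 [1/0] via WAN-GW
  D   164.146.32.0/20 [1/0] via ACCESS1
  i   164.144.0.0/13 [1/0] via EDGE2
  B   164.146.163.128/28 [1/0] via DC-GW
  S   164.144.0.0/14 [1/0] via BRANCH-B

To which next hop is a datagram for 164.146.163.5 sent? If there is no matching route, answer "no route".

DMZ-FW

Routes whose prefix contains 164.146.163.5:
  164.144.0.0/12 (164.144.0.0 - 164.159.255.255) -> ACCESS2
  164.144.0.0/13 (164.144.0.0 - 164.151.255.255) -> EDGE2
  164.144.0.0/14 (164.144.0.0 - 164.147.255.255) -> BRANCH-B
  164.146.160.0/19 (164.146.160.0 - 164.146.191.255) -> DMZ-FW
More-specific entries that do NOT match:
  164.178.163.0/28 (164.178.163.0 - 164.178.163.15) does not contain 164.146.163.5
  164.146.163.16/28 (164.146.163.16 - 164.146.163.31) does not contain 164.146.163.5
  164.146.163.128/28 (164.146.163.128 - 164.146.163.143) does not contain 164.146.163.5
  164.146.163.32/27 (164.146.163.32 - 164.146.163.63) does not contain 164.146.163.5
  164.144.162.0/23 (164.144.162.0 - 164.144.163.255) does not contain 164.146.163.5
  164.146.128.0/21 (164.146.128.0 - 164.146.135.255) does not contain 164.146.163.5
  164.146.176.0/20 (164.146.176.0 - 164.146.191.255) does not contain 164.146.163.5
  164.146.32.0/20 (164.146.32.0 - 164.146.47.255) does not contain 164.146.163.5
Longest matching prefix is /19 -> next hop DMZ-FW.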